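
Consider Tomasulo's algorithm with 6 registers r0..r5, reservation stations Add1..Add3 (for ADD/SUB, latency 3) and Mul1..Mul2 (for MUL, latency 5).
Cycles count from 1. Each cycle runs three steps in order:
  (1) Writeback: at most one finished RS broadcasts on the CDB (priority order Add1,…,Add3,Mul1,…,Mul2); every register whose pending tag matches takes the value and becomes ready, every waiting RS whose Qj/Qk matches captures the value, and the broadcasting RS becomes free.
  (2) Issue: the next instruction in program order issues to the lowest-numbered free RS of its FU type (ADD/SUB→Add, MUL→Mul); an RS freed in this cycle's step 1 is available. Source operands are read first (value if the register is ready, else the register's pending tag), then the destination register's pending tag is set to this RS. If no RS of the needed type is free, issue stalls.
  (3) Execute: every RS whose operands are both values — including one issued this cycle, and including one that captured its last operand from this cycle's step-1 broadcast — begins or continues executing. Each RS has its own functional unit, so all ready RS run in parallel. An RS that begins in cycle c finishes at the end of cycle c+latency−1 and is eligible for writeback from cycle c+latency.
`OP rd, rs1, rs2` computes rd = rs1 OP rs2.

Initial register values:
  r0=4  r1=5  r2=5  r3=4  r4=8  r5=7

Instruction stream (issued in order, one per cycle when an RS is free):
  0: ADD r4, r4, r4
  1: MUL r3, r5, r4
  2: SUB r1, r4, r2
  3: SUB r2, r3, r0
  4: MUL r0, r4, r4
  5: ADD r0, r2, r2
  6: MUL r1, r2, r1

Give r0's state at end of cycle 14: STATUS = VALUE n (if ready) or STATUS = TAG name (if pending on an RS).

cycle 1: issue ADD r4<-Add1 // r0:4,r1:5,r2:5,r3:4,r4:Add1,r5:7
cycle 2: issue MUL r3<-Mul1 // r0:4,r1:5,r2:5,r3:Mul1,r4:Add1,r5:7
cycle 3: issue SUB r1<-Add2 // r0:4,r1:Add2,r2:5,r3:Mul1,r4:Add1,r5:7
cycle 4: CDB Add1=16; issue SUB r2<-Add1 // r0:4,r1:Add2,r2:Add1,r3:Mul1,r4:16,r5:7
cycle 5: issue MUL r0<-Mul2 // r0:Mul2,r1:Add2,r2:Add1,r3:Mul1,r4:16,r5:7
cycle 6: issue ADD r0<-Add3 // r0:Add3,r1:Add2,r2:Add1,r3:Mul1,r4:16,r5:7
cycle 7: CDB Add2=11; stall // r0:Add3,r1:11,r2:Add1,r3:Mul1,r4:16,r5:7
cycle 8: stall // r0:Add3,r1:11,r2:Add1,r3:Mul1,r4:16,r5:7
cycle 9: CDB Mul1=112; issue MUL r1<-Mul1 // r0:Add3,r1:Mul1,r2:Add1,r3:112,r4:16,r5:7
cycle 10: CDB Mul2=256 // r0:Add3,r1:Mul1,r2:Add1,r3:112,r4:16,r5:7
cycle 11: - // r0:Add3,r1:Mul1,r2:Add1,r3:112,r4:16,r5:7
cycle 12: CDB Add1=108 // r0:Add3,r1:Mul1,r2:108,r3:112,r4:16,r5:7
cycle 13: - // r0:Add3,r1:Mul1,r2:108,r3:112,r4:16,r5:7
cycle 14: - // r0:Add3,r1:Mul1,r2:108,r3:112,r4:16,r5:7

STATUS = TAG Add3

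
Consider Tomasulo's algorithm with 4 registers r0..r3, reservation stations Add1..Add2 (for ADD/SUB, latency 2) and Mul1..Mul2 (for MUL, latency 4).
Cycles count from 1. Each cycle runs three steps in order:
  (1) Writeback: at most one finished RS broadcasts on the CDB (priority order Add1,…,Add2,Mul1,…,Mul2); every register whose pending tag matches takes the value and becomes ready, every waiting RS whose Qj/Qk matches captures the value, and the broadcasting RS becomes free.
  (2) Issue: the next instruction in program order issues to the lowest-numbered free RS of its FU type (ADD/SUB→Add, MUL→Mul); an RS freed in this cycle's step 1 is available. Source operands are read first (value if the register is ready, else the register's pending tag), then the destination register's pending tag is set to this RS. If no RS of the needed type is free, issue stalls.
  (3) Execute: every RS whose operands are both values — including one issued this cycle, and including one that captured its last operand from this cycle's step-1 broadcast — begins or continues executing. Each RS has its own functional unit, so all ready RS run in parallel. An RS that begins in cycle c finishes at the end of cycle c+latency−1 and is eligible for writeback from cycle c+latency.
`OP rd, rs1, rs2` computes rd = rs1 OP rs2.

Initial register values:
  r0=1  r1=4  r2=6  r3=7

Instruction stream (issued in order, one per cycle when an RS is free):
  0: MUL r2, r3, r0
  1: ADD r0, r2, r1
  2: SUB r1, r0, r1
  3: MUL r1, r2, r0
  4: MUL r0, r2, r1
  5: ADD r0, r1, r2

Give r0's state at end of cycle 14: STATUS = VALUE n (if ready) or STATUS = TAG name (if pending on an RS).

cycle 1: issue MUL r2<-Mul1 // r0:1,r1:4,r2:Mul1,r3:7
cycle 2: issue ADD r0<-Add1 // r0:Add1,r1:4,r2:Mul1,r3:7
cycle 3: issue SUB r1<-Add2 // r0:Add1,r1:Add2,r2:Mul1,r3:7
cycle 4: issue MUL r1<-Mul2 // r0:Add1,r1:Mul2,r2:Mul1,r3:7
cycle 5: CDB Mul1=7; issue MUL r0<-Mul1 // r0:Mul1,r1:Mul2,r2:7,r3:7
cycle 6: stall // r0:Mul1,r1:Mul2,r2:7,r3:7
cycle 7: CDB Add1=11; issue ADD r0<-Add1 // r0:Add1,r1:Mul2,r2:7,r3:7
cycle 8: - // r0:Add1,r1:Mul2,r2:7,r3:7
cycle 9: CDB Add2=7 // r0:Add1,r1:Mul2,r2:7,r3:7
cycle 10: - // r0:Add1,r1:Mul2,r2:7,r3:7
cycle 11: CDB Mul2=77 // r0:Add1,r1:77,r2:7,r3:7
cycle 12: - // r0:Add1,r1:77,r2:7,r3:7
cycle 13: CDB Add1=84 // r0:84,r1:77,r2:7,r3:7
cycle 14: - // r0:84,r1:77,r2:7,r3:7

STATUS = VALUE 84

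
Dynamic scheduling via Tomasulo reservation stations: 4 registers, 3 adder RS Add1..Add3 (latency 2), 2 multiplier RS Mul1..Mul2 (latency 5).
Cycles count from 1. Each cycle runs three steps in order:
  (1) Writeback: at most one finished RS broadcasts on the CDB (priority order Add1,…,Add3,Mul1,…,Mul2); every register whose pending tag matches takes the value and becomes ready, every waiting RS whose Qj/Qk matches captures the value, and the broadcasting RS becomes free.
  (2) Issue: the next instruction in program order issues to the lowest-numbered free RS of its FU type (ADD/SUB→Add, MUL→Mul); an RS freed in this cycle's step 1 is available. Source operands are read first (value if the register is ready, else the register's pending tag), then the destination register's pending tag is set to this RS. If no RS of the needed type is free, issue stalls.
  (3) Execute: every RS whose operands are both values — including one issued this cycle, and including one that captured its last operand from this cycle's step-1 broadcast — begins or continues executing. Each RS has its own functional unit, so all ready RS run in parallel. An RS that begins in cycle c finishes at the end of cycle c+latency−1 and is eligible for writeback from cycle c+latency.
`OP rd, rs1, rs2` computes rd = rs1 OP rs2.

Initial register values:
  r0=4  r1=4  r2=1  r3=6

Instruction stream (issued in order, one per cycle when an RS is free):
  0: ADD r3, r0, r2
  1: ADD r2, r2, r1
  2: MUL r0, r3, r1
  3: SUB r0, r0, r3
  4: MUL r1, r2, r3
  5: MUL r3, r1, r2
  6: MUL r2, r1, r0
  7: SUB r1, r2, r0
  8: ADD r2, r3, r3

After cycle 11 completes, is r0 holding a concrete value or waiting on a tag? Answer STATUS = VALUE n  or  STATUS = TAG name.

STATUS = VALUE 15

cycle 1: issue ADD r3<-Add1 // r0:4,r1:4,r2:1,r3:Add1
cycle 2: issue ADD r2<-Add2 // r0:4,r1:4,r2:Add2,r3:Add1
cycle 3: CDB Add1=5; issue MUL r0<-Mul1 // r0:Mul1,r1:4,r2:Add2,r3:5
cycle 4: CDB Add2=5; issue SUB r0<-Add1 // r0:Add1,r1:4,r2:5,r3:5
cycle 5: issue MUL r1<-Mul2 // r0:Add1,r1:Mul2,r2:5,r3:5
cycle 6: stall // r0:Add1,r1:Mul2,r2:5,r3:5
cycle 7: stall // r0:Add1,r1:Mul2,r2:5,r3:5
cycle 8: CDB Mul1=20; issue MUL r3<-Mul1 // r0:Add1,r1:Mul2,r2:5,r3:Mul1
cycle 9: stall // r0:Add1,r1:Mul2,r2:5,r3:Mul1
cycle 10: CDB Add1=15; stall // r0:15,r1:Mul2,r2:5,r3:Mul1
cycle 11: CDB Mul2=25; issue MUL r2<-Mul2 // r0:15,r1:25,r2:Mul2,r3:Mul1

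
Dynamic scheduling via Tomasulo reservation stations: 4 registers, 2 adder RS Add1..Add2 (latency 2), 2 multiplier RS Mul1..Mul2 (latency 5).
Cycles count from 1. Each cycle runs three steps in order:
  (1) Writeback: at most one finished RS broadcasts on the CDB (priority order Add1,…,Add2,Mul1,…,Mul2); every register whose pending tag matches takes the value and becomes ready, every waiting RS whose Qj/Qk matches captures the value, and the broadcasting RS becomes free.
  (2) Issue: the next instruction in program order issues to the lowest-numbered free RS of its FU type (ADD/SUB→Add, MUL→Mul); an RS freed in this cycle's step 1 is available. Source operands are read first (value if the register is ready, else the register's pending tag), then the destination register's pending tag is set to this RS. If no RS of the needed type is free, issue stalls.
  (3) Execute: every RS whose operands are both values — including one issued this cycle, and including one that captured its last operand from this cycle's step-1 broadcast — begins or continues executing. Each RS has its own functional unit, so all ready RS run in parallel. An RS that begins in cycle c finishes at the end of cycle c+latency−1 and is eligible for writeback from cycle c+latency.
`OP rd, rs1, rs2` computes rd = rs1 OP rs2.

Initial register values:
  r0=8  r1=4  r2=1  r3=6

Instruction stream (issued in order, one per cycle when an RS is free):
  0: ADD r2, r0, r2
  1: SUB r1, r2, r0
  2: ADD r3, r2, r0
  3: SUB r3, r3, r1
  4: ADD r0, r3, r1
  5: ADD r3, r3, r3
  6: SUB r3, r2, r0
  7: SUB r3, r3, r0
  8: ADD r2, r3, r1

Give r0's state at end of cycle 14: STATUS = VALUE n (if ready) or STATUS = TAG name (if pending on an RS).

STATUS = VALUE 17

  c1: issue ADD r2<-Add1  regs: r0:8,r1:4,r2:Add1,r3:6
  c2: issue SUB r1<-Add2  regs: r0:8,r1:Add2,r2:Add1,r3:6
  c3: CDB Add1=9; issue ADD r3<-Add1  regs: r0:8,r1:Add2,r2:9,r3:Add1
  c4: stall  regs: r0:8,r1:Add2,r2:9,r3:Add1
  c5: CDB Add1=17; issue SUB r3<-Add1  regs: r0:8,r1:Add2,r2:9,r3:Add1
  c6: CDB Add2=1; issue ADD r0<-Add2  regs: r0:Add2,r1:1,r2:9,r3:Add1
  c7: stall  regs: r0:Add2,r1:1,r2:9,r3:Add1
  c8: CDB Add1=16; issue ADD r3<-Add1  regs: r0:Add2,r1:1,r2:9,r3:Add1
  c9: stall  regs: r0:Add2,r1:1,r2:9,r3:Add1
  c10: CDB Add1=32; issue SUB r3<-Add1  regs: r0:Add2,r1:1,r2:9,r3:Add1
  c11: CDB Add2=17; issue SUB r3<-Add2  regs: r0:17,r1:1,r2:9,r3:Add2
  c12: stall  regs: r0:17,r1:1,r2:9,r3:Add2
  c13: CDB Add1=-8; issue ADD r2<-Add1  regs: r0:17,r1:1,r2:Add1,r3:Add2
  c14: -  regs: r0:17,r1:1,r2:Add1,r3:Add2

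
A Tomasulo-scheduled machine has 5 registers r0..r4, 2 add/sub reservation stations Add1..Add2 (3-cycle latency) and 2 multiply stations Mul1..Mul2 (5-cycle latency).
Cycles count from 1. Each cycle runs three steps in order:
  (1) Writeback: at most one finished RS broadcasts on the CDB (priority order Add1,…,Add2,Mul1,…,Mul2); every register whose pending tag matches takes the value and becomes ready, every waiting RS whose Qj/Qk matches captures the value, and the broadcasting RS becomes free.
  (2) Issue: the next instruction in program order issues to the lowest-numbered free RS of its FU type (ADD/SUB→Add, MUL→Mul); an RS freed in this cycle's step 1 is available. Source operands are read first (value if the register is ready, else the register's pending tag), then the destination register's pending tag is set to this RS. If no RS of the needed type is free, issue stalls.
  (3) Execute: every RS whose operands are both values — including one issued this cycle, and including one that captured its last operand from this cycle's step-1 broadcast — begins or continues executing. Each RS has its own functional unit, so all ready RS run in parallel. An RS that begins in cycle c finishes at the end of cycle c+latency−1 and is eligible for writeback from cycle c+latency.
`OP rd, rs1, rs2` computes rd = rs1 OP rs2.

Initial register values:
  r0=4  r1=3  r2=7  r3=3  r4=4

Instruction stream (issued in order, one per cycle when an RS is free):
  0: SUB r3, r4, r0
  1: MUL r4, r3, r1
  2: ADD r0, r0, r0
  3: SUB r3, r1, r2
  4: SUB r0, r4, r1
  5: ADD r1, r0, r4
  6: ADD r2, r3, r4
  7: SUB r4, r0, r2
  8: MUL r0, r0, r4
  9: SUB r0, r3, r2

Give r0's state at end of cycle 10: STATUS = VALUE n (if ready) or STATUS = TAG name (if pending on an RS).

cycle 1: issue SUB r3<-Add1 // r0:4,r1:3,r2:7,r3:Add1,r4:4
cycle 2: issue MUL r4<-Mul1 // r0:4,r1:3,r2:7,r3:Add1,r4:Mul1
cycle 3: issue ADD r0<-Add2 // r0:Add2,r1:3,r2:7,r3:Add1,r4:Mul1
cycle 4: CDB Add1=0; issue SUB r3<-Add1 // r0:Add2,r1:3,r2:7,r3:Add1,r4:Mul1
cycle 5: stall // r0:Add2,r1:3,r2:7,r3:Add1,r4:Mul1
cycle 6: CDB Add2=8; issue SUB r0<-Add2 // r0:Add2,r1:3,r2:7,r3:Add1,r4:Mul1
cycle 7: CDB Add1=-4; issue ADD r1<-Add1 // r0:Add2,r1:Add1,r2:7,r3:-4,r4:Mul1
cycle 8: stall // r0:Add2,r1:Add1,r2:7,r3:-4,r4:Mul1
cycle 9: CDB Mul1=0; stall // r0:Add2,r1:Add1,r2:7,r3:-4,r4:0
cycle 10: stall // r0:Add2,r1:Add1,r2:7,r3:-4,r4:0

STATUS = TAG Add2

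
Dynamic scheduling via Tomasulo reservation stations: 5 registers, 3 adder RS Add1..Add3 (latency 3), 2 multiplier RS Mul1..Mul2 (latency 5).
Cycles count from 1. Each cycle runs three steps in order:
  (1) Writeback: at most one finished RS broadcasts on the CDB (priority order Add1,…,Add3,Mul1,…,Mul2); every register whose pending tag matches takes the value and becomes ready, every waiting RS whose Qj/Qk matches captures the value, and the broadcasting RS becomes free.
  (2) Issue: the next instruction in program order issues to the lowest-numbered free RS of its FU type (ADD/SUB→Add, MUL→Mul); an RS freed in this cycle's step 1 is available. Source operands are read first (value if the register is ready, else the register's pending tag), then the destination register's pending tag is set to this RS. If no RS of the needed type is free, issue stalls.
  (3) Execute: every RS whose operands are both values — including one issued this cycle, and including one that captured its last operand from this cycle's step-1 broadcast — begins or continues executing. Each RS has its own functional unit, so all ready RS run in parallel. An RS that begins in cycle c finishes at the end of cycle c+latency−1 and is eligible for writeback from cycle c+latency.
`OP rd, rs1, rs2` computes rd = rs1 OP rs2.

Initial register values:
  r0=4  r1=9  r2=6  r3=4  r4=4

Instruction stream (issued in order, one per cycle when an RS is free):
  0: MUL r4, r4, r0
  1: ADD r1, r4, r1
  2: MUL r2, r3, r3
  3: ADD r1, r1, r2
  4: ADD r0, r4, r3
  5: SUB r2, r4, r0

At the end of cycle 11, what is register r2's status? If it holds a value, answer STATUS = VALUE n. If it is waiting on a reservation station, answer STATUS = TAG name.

STATUS = TAG Add1

cycle 1: issue MUL r4<-Mul1 // r0:4,r1:9,r2:6,r3:4,r4:Mul1
cycle 2: issue ADD r1<-Add1 // r0:4,r1:Add1,r2:6,r3:4,r4:Mul1
cycle 3: issue MUL r2<-Mul2 // r0:4,r1:Add1,r2:Mul2,r3:4,r4:Mul1
cycle 4: issue ADD r1<-Add2 // r0:4,r1:Add2,r2:Mul2,r3:4,r4:Mul1
cycle 5: issue ADD r0<-Add3 // r0:Add3,r1:Add2,r2:Mul2,r3:4,r4:Mul1
cycle 6: CDB Mul1=16; stall // r0:Add3,r1:Add2,r2:Mul2,r3:4,r4:16
cycle 7: stall // r0:Add3,r1:Add2,r2:Mul2,r3:4,r4:16
cycle 8: CDB Mul2=16; stall // r0:Add3,r1:Add2,r2:16,r3:4,r4:16
cycle 9: CDB Add1=25; issue SUB r2<-Add1 // r0:Add3,r1:Add2,r2:Add1,r3:4,r4:16
cycle 10: CDB Add3=20 // r0:20,r1:Add2,r2:Add1,r3:4,r4:16
cycle 11: - // r0:20,r1:Add2,r2:Add1,r3:4,r4:16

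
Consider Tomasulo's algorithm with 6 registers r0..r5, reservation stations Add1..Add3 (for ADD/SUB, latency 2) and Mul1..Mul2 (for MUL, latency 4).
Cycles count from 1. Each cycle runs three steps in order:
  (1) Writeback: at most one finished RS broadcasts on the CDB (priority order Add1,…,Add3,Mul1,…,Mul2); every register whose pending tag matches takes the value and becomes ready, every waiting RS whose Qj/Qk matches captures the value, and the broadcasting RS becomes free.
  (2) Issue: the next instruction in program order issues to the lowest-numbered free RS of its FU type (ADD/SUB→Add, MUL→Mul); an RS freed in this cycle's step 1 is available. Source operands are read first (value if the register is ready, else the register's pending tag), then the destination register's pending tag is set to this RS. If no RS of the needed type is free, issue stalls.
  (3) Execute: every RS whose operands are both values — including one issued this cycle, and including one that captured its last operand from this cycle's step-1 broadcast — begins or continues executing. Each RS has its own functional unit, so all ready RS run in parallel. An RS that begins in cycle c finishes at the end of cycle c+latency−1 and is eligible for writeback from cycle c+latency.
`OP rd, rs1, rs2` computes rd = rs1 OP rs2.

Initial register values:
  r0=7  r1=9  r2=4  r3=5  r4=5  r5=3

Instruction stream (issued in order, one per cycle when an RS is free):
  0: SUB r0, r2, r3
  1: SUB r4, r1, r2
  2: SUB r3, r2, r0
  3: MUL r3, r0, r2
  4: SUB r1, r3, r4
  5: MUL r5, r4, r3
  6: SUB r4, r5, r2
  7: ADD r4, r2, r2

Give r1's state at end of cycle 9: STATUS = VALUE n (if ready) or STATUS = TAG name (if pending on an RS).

  c1: issue SUB r0<-Add1  regs: r0:Add1,r1:9,r2:4,r3:5,r4:5,r5:3
  c2: issue SUB r4<-Add2  regs: r0:Add1,r1:9,r2:4,r3:5,r4:Add2,r5:3
  c3: CDB Add1=-1; issue SUB r3<-Add1  regs: r0:-1,r1:9,r2:4,r3:Add1,r4:Add2,r5:3
  c4: CDB Add2=5; issue MUL r3<-Mul1  regs: r0:-1,r1:9,r2:4,r3:Mul1,r4:5,r5:3
  c5: CDB Add1=5; issue SUB r1<-Add1  regs: r0:-1,r1:Add1,r2:4,r3:Mul1,r4:5,r5:3
  c6: issue MUL r5<-Mul2  regs: r0:-1,r1:Add1,r2:4,r3:Mul1,r4:5,r5:Mul2
  c7: issue SUB r4<-Add2  regs: r0:-1,r1:Add1,r2:4,r3:Mul1,r4:Add2,r5:Mul2
  c8: CDB Mul1=-4; issue ADD r4<-Add3  regs: r0:-1,r1:Add1,r2:4,r3:-4,r4:Add3,r5:Mul2
  c9: -  regs: r0:-1,r1:Add1,r2:4,r3:-4,r4:Add3,r5:Mul2

STATUS = TAG Add1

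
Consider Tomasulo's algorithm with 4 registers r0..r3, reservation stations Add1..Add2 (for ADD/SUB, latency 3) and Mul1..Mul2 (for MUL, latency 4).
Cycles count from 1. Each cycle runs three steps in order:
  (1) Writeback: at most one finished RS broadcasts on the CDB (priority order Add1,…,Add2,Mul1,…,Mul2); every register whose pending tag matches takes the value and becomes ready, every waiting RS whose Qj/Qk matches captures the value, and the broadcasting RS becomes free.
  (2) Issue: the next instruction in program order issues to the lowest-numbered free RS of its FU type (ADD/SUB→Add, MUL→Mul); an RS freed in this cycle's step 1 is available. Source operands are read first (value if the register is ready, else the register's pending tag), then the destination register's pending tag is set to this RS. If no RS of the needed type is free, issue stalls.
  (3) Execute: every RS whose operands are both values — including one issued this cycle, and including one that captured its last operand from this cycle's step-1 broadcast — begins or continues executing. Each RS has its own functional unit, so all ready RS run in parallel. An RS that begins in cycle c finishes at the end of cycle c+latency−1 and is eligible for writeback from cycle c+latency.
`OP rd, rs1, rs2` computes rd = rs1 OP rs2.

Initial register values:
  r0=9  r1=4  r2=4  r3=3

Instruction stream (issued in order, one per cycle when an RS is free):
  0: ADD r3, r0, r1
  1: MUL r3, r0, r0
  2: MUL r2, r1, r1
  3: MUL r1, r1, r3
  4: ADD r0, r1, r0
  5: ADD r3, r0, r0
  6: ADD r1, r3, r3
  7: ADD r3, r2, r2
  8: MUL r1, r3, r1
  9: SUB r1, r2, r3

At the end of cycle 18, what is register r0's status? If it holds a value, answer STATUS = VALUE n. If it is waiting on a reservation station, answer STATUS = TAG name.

STATUS = VALUE 333

  c1: issue ADD r3<-Add1  regs: r0:9,r1:4,r2:4,r3:Add1
  c2: issue MUL r3<-Mul1  regs: r0:9,r1:4,r2:4,r3:Mul1
  c3: issue MUL r2<-Mul2  regs: r0:9,r1:4,r2:Mul2,r3:Mul1
  c4: CDB Add1=13; stall  regs: r0:9,r1:4,r2:Mul2,r3:Mul1
  c5: stall  regs: r0:9,r1:4,r2:Mul2,r3:Mul1
  c6: CDB Mul1=81; issue MUL r1<-Mul1  regs: r0:9,r1:Mul1,r2:Mul2,r3:81
  c7: CDB Mul2=16; issue ADD r0<-Add1  regs: r0:Add1,r1:Mul1,r2:16,r3:81
  c8: issue ADD r3<-Add2  regs: r0:Add1,r1:Mul1,r2:16,r3:Add2
  c9: stall  regs: r0:Add1,r1:Mul1,r2:16,r3:Add2
  c10: CDB Mul1=324; stall  regs: r0:Add1,r1:324,r2:16,r3:Add2
  c11: stall  regs: r0:Add1,r1:324,r2:16,r3:Add2
  c12: stall  regs: r0:Add1,r1:324,r2:16,r3:Add2
  c13: CDB Add1=333; issue ADD r1<-Add1  regs: r0:333,r1:Add1,r2:16,r3:Add2
  c14: stall  regs: r0:333,r1:Add1,r2:16,r3:Add2
  c15: stall  regs: r0:333,r1:Add1,r2:16,r3:Add2
  c16: CDB Add2=666; issue ADD r3<-Add2  regs: r0:333,r1:Add1,r2:16,r3:Add2
  c17: issue MUL r1<-Mul1  regs: r0:333,r1:Mul1,r2:16,r3:Add2
  c18: stall  regs: r0:333,r1:Mul1,r2:16,r3:Add2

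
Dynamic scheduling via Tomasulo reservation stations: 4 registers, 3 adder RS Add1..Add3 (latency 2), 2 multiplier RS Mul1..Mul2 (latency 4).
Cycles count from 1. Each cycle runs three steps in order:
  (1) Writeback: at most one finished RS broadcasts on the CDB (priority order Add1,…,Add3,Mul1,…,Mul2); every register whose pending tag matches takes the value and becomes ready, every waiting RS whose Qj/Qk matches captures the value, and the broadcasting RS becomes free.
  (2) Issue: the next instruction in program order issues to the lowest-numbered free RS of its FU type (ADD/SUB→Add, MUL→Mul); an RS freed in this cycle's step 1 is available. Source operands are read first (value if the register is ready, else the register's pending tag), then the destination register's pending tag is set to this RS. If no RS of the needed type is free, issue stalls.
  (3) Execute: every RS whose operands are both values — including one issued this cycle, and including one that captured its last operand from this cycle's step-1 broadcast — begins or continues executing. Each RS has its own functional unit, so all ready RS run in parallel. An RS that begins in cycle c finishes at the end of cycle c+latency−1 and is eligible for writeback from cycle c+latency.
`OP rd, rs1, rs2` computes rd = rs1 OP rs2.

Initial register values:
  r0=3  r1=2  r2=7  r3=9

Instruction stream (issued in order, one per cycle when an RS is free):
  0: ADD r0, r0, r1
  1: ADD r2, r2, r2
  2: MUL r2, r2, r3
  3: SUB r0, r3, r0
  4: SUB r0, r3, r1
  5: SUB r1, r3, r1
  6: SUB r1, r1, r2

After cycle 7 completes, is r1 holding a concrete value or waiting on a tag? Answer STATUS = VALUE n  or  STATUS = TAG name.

STATUS = TAG Add2

cycle 1: issue ADD r0<-Add1 // r0:Add1,r1:2,r2:7,r3:9
cycle 2: issue ADD r2<-Add2 // r0:Add1,r1:2,r2:Add2,r3:9
cycle 3: CDB Add1=5; issue MUL r2<-Mul1 // r0:5,r1:2,r2:Mul1,r3:9
cycle 4: CDB Add2=14; issue SUB r0<-Add1 // r0:Add1,r1:2,r2:Mul1,r3:9
cycle 5: issue SUB r0<-Add2 // r0:Add2,r1:2,r2:Mul1,r3:9
cycle 6: CDB Add1=4; issue SUB r1<-Add1 // r0:Add2,r1:Add1,r2:Mul1,r3:9
cycle 7: CDB Add2=7; issue SUB r1<-Add2 // r0:7,r1:Add2,r2:Mul1,r3:9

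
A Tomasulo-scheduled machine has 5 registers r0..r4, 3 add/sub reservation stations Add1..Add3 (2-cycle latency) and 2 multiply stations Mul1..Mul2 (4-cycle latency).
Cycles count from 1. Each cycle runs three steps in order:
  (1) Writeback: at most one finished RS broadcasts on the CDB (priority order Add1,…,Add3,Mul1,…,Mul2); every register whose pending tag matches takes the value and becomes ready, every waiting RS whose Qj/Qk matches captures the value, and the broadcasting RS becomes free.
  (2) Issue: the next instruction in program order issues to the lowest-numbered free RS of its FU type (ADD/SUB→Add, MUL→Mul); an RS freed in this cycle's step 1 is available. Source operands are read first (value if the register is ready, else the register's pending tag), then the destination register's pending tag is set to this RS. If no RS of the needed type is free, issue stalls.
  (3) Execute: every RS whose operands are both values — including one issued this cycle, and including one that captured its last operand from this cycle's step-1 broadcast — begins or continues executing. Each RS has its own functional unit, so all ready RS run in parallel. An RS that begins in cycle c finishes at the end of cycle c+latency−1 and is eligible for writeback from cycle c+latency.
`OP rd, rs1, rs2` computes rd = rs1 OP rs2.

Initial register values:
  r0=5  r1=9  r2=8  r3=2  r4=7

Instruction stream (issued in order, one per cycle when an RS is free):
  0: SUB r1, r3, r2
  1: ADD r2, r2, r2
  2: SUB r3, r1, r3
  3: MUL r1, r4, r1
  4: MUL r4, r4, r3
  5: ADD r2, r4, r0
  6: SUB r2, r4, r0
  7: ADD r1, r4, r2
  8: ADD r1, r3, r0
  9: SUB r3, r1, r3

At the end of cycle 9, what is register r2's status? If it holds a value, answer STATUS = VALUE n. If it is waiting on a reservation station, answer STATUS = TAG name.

  c1: issue SUB r1<-Add1  regs: r0:5,r1:Add1,r2:8,r3:2,r4:7
  c2: issue ADD r2<-Add2  regs: r0:5,r1:Add1,r2:Add2,r3:2,r4:7
  c3: CDB Add1=-6; issue SUB r3<-Add1  regs: r0:5,r1:-6,r2:Add2,r3:Add1,r4:7
  c4: CDB Add2=16; issue MUL r1<-Mul1  regs: r0:5,r1:Mul1,r2:16,r3:Add1,r4:7
  c5: CDB Add1=-8; issue MUL r4<-Mul2  regs: r0:5,r1:Mul1,r2:16,r3:-8,r4:Mul2
  c6: issue ADD r2<-Add1  regs: r0:5,r1:Mul1,r2:Add1,r3:-8,r4:Mul2
  c7: issue SUB r2<-Add2  regs: r0:5,r1:Mul1,r2:Add2,r3:-8,r4:Mul2
  c8: CDB Mul1=-42; issue ADD r1<-Add3  regs: r0:5,r1:Add3,r2:Add2,r3:-8,r4:Mul2
  c9: CDB Mul2=-56; stall  regs: r0:5,r1:Add3,r2:Add2,r3:-8,r4:-56

STATUS = TAG Add2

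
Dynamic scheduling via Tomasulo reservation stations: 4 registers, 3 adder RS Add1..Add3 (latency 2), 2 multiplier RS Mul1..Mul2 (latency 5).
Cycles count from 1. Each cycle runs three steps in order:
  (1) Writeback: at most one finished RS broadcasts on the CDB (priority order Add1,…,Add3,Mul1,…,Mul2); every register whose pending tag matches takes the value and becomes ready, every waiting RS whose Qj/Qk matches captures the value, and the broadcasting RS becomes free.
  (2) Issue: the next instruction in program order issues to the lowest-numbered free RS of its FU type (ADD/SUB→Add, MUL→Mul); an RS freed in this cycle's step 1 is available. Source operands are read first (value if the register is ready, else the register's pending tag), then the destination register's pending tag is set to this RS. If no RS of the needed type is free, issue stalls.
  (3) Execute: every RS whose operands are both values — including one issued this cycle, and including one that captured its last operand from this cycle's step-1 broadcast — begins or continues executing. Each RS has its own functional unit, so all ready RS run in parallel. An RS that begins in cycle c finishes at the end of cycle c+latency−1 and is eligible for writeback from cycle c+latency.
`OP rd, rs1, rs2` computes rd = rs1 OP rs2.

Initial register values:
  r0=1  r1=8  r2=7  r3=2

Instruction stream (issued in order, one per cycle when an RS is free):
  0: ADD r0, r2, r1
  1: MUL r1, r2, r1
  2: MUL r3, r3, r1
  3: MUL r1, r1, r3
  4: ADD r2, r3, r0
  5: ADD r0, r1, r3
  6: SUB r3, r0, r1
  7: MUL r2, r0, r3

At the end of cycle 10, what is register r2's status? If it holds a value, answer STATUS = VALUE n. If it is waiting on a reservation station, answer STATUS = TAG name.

cycle 1: issue ADD r0<-Add1 // r0:Add1,r1:8,r2:7,r3:2
cycle 2: issue MUL r1<-Mul1 // r0:Add1,r1:Mul1,r2:7,r3:2
cycle 3: CDB Add1=15; issue MUL r3<-Mul2 // r0:15,r1:Mul1,r2:7,r3:Mul2
cycle 4: stall // r0:15,r1:Mul1,r2:7,r3:Mul2
cycle 5: stall // r0:15,r1:Mul1,r2:7,r3:Mul2
cycle 6: stall // r0:15,r1:Mul1,r2:7,r3:Mul2
cycle 7: CDB Mul1=56; issue MUL r1<-Mul1 // r0:15,r1:Mul1,r2:7,r3:Mul2
cycle 8: issue ADD r2<-Add1 // r0:15,r1:Mul1,r2:Add1,r3:Mul2
cycle 9: issue ADD r0<-Add2 // r0:Add2,r1:Mul1,r2:Add1,r3:Mul2
cycle 10: issue SUB r3<-Add3 // r0:Add2,r1:Mul1,r2:Add1,r3:Add3

STATUS = TAG Add1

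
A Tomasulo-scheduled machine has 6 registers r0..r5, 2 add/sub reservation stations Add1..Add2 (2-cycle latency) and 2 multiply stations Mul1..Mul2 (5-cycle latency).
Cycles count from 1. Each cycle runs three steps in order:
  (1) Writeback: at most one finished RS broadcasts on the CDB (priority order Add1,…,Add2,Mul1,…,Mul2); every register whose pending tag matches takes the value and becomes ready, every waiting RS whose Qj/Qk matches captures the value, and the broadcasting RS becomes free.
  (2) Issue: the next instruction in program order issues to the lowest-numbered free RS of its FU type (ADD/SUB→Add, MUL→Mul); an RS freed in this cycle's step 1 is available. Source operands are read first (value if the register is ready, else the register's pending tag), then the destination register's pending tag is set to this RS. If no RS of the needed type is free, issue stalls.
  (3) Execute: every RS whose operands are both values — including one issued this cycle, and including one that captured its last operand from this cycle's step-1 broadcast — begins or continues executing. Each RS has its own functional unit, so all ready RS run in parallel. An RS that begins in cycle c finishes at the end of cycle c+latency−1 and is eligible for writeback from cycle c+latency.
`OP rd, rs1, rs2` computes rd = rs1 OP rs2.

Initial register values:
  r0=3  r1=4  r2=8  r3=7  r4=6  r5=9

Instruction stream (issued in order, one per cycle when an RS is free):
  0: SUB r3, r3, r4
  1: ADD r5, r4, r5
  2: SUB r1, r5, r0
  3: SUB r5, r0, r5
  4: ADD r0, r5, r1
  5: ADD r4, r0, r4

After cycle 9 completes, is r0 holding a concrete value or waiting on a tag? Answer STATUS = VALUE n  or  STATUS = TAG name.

  c1: issue SUB r3<-Add1  regs: r0:3,r1:4,r2:8,r3:Add1,r4:6,r5:9
  c2: issue ADD r5<-Add2  regs: r0:3,r1:4,r2:8,r3:Add1,r4:6,r5:Add2
  c3: CDB Add1=1; issue SUB r1<-Add1  regs: r0:3,r1:Add1,r2:8,r3:1,r4:6,r5:Add2
  c4: CDB Add2=15; issue SUB r5<-Add2  regs: r0:3,r1:Add1,r2:8,r3:1,r4:6,r5:Add2
  c5: stall  regs: r0:3,r1:Add1,r2:8,r3:1,r4:6,r5:Add2
  c6: CDB Add1=12; issue ADD r0<-Add1  regs: r0:Add1,r1:12,r2:8,r3:1,r4:6,r5:Add2
  c7: CDB Add2=-12; issue ADD r4<-Add2  regs: r0:Add1,r1:12,r2:8,r3:1,r4:Add2,r5:-12
  c8: -  regs: r0:Add1,r1:12,r2:8,r3:1,r4:Add2,r5:-12
  c9: CDB Add1=0  regs: r0:0,r1:12,r2:8,r3:1,r4:Add2,r5:-12

STATUS = VALUE 0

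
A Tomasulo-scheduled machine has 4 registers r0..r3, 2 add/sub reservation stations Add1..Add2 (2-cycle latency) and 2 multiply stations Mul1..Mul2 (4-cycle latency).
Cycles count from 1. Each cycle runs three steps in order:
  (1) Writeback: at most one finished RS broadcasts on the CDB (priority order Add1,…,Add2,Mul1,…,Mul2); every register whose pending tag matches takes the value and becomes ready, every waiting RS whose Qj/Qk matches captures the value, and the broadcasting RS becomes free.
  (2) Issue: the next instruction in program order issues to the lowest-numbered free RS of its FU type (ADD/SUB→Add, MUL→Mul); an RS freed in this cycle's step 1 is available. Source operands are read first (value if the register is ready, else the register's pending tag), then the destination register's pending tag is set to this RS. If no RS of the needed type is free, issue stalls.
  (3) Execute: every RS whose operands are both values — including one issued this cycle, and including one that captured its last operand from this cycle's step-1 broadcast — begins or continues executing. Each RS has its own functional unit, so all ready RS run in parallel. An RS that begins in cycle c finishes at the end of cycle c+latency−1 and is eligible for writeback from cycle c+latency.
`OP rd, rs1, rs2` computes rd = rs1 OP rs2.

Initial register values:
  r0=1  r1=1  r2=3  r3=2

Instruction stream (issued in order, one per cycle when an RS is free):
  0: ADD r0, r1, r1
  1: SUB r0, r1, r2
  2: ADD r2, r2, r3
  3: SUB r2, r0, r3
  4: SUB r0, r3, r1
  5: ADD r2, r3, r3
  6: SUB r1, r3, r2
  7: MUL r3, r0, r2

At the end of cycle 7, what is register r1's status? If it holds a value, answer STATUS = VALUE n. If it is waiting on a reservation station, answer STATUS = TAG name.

  c1: issue ADD r0<-Add1  regs: r0:Add1,r1:1,r2:3,r3:2
  c2: issue SUB r0<-Add2  regs: r0:Add2,r1:1,r2:3,r3:2
  c3: CDB Add1=2; issue ADD r2<-Add1  regs: r0:Add2,r1:1,r2:Add1,r3:2
  c4: CDB Add2=-2; issue SUB r2<-Add2  regs: r0:-2,r1:1,r2:Add2,r3:2
  c5: CDB Add1=5; issue SUB r0<-Add1  regs: r0:Add1,r1:1,r2:Add2,r3:2
  c6: CDB Add2=-4; issue ADD r2<-Add2  regs: r0:Add1,r1:1,r2:Add2,r3:2
  c7: CDB Add1=1; issue SUB r1<-Add1  regs: r0:1,r1:Add1,r2:Add2,r3:2

STATUS = TAG Add1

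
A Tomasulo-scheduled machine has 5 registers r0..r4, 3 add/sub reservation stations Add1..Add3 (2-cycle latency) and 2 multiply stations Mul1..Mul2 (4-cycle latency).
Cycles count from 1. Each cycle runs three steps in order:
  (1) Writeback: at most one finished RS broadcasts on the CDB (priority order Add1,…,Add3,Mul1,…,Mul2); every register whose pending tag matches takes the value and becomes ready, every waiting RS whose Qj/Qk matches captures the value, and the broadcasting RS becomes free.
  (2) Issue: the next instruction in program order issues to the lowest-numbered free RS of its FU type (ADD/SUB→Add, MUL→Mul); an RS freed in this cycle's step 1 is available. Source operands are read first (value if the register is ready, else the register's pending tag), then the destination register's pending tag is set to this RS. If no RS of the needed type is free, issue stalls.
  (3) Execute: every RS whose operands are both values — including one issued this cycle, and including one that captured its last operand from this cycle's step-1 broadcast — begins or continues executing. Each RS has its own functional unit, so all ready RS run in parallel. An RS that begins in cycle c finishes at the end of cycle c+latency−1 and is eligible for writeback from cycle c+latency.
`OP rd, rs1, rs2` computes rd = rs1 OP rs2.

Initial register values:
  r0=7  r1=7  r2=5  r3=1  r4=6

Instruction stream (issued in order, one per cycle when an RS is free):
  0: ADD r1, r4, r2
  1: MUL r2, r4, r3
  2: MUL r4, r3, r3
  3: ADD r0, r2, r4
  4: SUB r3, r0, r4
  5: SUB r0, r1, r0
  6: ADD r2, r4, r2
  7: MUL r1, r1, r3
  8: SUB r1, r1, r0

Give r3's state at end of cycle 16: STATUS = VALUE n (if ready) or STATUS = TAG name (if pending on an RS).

STATUS = VALUE 6

  c1: issue ADD r1<-Add1  regs: r0:7,r1:Add1,r2:5,r3:1,r4:6
  c2: issue MUL r2<-Mul1  regs: r0:7,r1:Add1,r2:Mul1,r3:1,r4:6
  c3: CDB Add1=11; issue MUL r4<-Mul2  regs: r0:7,r1:11,r2:Mul1,r3:1,r4:Mul2
  c4: issue ADD r0<-Add1  regs: r0:Add1,r1:11,r2:Mul1,r3:1,r4:Mul2
  c5: issue SUB r3<-Add2  regs: r0:Add1,r1:11,r2:Mul1,r3:Add2,r4:Mul2
  c6: CDB Mul1=6; issue SUB r0<-Add3  regs: r0:Add3,r1:11,r2:6,r3:Add2,r4:Mul2
  c7: CDB Mul2=1; stall  regs: r0:Add3,r1:11,r2:6,r3:Add2,r4:1
  c8: stall  regs: r0:Add3,r1:11,r2:6,r3:Add2,r4:1
  c9: CDB Add1=7; issue ADD r2<-Add1  regs: r0:Add3,r1:11,r2:Add1,r3:Add2,r4:1
  c10: issue MUL r1<-Mul1  regs: r0:Add3,r1:Mul1,r2:Add1,r3:Add2,r4:1
  c11: CDB Add1=7; issue SUB r1<-Add1  regs: r0:Add3,r1:Add1,r2:7,r3:Add2,r4:1
  c12: CDB Add2=6  regs: r0:Add3,r1:Add1,r2:7,r3:6,r4:1
  c13: CDB Add3=4  regs: r0:4,r1:Add1,r2:7,r3:6,r4:1
  c14: -  regs: r0:4,r1:Add1,r2:7,r3:6,r4:1
  c15: -  regs: r0:4,r1:Add1,r2:7,r3:6,r4:1
  c16: CDB Mul1=66  regs: r0:4,r1:Add1,r2:7,r3:6,r4:1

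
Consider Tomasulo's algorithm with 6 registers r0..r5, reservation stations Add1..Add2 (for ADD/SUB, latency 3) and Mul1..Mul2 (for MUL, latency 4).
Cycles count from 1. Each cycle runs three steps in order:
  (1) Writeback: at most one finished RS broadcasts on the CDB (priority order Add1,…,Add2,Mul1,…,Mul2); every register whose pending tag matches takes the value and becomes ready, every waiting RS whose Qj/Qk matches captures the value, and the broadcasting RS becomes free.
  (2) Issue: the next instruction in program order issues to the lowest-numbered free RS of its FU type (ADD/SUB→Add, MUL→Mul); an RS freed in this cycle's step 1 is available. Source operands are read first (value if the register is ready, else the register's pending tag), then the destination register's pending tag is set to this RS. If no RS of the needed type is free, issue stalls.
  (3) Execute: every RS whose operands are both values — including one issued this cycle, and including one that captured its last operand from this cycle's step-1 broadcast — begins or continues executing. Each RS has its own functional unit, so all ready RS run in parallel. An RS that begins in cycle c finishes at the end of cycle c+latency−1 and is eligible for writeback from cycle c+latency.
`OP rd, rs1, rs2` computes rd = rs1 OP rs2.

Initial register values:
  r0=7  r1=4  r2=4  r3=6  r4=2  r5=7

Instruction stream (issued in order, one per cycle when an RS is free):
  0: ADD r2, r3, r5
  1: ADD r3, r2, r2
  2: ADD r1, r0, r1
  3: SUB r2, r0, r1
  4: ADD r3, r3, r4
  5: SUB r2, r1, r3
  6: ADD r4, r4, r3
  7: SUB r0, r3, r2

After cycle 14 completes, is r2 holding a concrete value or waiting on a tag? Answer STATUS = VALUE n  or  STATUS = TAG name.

STATUS = VALUE -17

cycle 1: issue ADD r2<-Add1 // r0:7,r1:4,r2:Add1,r3:6,r4:2,r5:7
cycle 2: issue ADD r3<-Add2 // r0:7,r1:4,r2:Add1,r3:Add2,r4:2,r5:7
cycle 3: stall // r0:7,r1:4,r2:Add1,r3:Add2,r4:2,r5:7
cycle 4: CDB Add1=13; issue ADD r1<-Add1 // r0:7,r1:Add1,r2:13,r3:Add2,r4:2,r5:7
cycle 5: stall // r0:7,r1:Add1,r2:13,r3:Add2,r4:2,r5:7
cycle 6: stall // r0:7,r1:Add1,r2:13,r3:Add2,r4:2,r5:7
cycle 7: CDB Add1=11; issue SUB r2<-Add1 // r0:7,r1:11,r2:Add1,r3:Add2,r4:2,r5:7
cycle 8: CDB Add2=26; issue ADD r3<-Add2 // r0:7,r1:11,r2:Add1,r3:Add2,r4:2,r5:7
cycle 9: stall // r0:7,r1:11,r2:Add1,r3:Add2,r4:2,r5:7
cycle 10: CDB Add1=-4; issue SUB r2<-Add1 // r0:7,r1:11,r2:Add1,r3:Add2,r4:2,r5:7
cycle 11: CDB Add2=28; issue ADD r4<-Add2 // r0:7,r1:11,r2:Add1,r3:28,r4:Add2,r5:7
cycle 12: stall // r0:7,r1:11,r2:Add1,r3:28,r4:Add2,r5:7
cycle 13: stall // r0:7,r1:11,r2:Add1,r3:28,r4:Add2,r5:7
cycle 14: CDB Add1=-17; issue SUB r0<-Add1 // r0:Add1,r1:11,r2:-17,r3:28,r4:Add2,r5:7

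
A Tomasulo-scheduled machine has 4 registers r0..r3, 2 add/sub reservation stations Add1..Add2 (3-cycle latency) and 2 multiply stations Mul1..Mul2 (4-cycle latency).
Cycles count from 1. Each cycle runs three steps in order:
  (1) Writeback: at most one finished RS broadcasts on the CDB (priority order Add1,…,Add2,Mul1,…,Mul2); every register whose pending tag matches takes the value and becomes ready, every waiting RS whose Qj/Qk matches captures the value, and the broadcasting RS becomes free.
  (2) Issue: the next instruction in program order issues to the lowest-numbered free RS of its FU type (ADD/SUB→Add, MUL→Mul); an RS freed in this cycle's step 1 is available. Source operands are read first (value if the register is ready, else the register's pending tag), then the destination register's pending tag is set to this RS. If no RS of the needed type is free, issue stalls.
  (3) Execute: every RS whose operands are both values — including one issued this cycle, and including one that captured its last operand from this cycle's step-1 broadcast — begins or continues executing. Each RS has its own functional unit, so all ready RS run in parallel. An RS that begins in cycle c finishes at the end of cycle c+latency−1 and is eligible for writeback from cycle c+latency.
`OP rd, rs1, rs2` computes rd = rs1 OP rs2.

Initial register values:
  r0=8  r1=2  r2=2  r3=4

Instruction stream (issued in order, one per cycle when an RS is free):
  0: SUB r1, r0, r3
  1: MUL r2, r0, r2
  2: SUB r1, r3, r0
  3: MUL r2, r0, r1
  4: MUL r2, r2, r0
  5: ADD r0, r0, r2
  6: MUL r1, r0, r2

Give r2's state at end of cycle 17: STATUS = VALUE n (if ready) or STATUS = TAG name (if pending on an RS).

cycle 1: issue SUB r1<-Add1 // r0:8,r1:Add1,r2:2,r3:4
cycle 2: issue MUL r2<-Mul1 // r0:8,r1:Add1,r2:Mul1,r3:4
cycle 3: issue SUB r1<-Add2 // r0:8,r1:Add2,r2:Mul1,r3:4
cycle 4: CDB Add1=4; issue MUL r2<-Mul2 // r0:8,r1:Add2,r2:Mul2,r3:4
cycle 5: stall // r0:8,r1:Add2,r2:Mul2,r3:4
cycle 6: CDB Add2=-4; stall // r0:8,r1:-4,r2:Mul2,r3:4
cycle 7: CDB Mul1=16; issue MUL r2<-Mul1 // r0:8,r1:-4,r2:Mul1,r3:4
cycle 8: issue ADD r0<-Add1 // r0:Add1,r1:-4,r2:Mul1,r3:4
cycle 9: stall // r0:Add1,r1:-4,r2:Mul1,r3:4
cycle 10: CDB Mul2=-32; issue MUL r1<-Mul2 // r0:Add1,r1:Mul2,r2:Mul1,r3:4
cycle 11: - // r0:Add1,r1:Mul2,r2:Mul1,r3:4
cycle 12: - // r0:Add1,r1:Mul2,r2:Mul1,r3:4
cycle 13: - // r0:Add1,r1:Mul2,r2:Mul1,r3:4
cycle 14: CDB Mul1=-256 // r0:Add1,r1:Mul2,r2:-256,r3:4
cycle 15: - // r0:Add1,r1:Mul2,r2:-256,r3:4
cycle 16: - // r0:Add1,r1:Mul2,r2:-256,r3:4
cycle 17: CDB Add1=-248 // r0:-248,r1:Mul2,r2:-256,r3:4

STATUS = VALUE -256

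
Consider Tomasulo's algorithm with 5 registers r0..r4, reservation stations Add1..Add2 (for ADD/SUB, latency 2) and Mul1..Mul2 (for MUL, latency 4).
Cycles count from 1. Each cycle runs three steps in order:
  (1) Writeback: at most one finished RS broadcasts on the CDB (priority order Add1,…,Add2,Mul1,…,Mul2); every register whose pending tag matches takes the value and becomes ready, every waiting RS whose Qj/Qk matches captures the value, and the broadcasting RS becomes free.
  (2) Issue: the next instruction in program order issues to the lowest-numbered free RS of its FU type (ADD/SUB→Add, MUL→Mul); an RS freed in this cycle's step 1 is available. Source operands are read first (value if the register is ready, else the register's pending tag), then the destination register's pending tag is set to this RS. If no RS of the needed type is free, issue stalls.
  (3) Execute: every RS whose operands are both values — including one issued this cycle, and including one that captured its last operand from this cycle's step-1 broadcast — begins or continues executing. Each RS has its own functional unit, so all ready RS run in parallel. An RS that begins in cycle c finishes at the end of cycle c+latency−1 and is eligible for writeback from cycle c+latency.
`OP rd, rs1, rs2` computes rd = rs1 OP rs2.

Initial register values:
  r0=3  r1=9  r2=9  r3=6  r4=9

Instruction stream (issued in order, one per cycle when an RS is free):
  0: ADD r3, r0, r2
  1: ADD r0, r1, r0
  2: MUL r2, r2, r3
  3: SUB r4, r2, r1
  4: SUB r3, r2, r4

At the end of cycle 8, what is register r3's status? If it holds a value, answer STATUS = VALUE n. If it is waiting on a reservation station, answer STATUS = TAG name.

c1: issue ADD r3<-Add1 | r0:3,r1:9,r2:9,r3:Add1,r4:9
c2: issue ADD r0<-Add2 | r0:Add2,r1:9,r2:9,r3:Add1,r4:9
c3: CDB Add1=12; issue MUL r2<-Mul1 | r0:Add2,r1:9,r2:Mul1,r3:12,r4:9
c4: CDB Add2=12; issue SUB r4<-Add1 | r0:12,r1:9,r2:Mul1,r3:12,r4:Add1
c5: issue SUB r3<-Add2 | r0:12,r1:9,r2:Mul1,r3:Add2,r4:Add1
c6: - | r0:12,r1:9,r2:Mul1,r3:Add2,r4:Add1
c7: CDB Mul1=108 | r0:12,r1:9,r2:108,r3:Add2,r4:Add1
c8: - | r0:12,r1:9,r2:108,r3:Add2,r4:Add1

STATUS = TAG Add2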